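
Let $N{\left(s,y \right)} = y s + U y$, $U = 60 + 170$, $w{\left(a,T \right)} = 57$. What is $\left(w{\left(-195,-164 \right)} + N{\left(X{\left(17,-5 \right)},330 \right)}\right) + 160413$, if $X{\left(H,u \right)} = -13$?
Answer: $232080$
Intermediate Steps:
$U = 230$
$N{\left(s,y \right)} = 230 y + s y$ ($N{\left(s,y \right)} = y s + 230 y = s y + 230 y = 230 y + s y$)
$\left(w{\left(-195,-164 \right)} + N{\left(X{\left(17,-5 \right)},330 \right)}\right) + 160413 = \left(57 + 330 \left(230 - 13\right)\right) + 160413 = \left(57 + 330 \cdot 217\right) + 160413 = \left(57 + 71610\right) + 160413 = 71667 + 160413 = 232080$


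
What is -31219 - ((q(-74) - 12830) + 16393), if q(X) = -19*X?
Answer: -36188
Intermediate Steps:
-31219 - ((q(-74) - 12830) + 16393) = -31219 - ((-19*(-74) - 12830) + 16393) = -31219 - ((1406 - 12830) + 16393) = -31219 - (-11424 + 16393) = -31219 - 1*4969 = -31219 - 4969 = -36188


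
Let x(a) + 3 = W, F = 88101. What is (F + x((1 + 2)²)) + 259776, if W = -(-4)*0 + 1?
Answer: 347875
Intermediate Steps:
W = 1 (W = -4*0 + 1 = 0 + 1 = 1)
x(a) = -2 (x(a) = -3 + 1 = -2)
(F + x((1 + 2)²)) + 259776 = (88101 - 2) + 259776 = 88099 + 259776 = 347875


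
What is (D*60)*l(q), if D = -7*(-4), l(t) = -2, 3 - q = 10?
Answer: -3360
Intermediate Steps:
q = -7 (q = 3 - 1*10 = 3 - 10 = -7)
D = 28
(D*60)*l(q) = (28*60)*(-2) = 1680*(-2) = -3360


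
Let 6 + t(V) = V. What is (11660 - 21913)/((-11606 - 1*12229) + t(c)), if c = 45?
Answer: 10253/23796 ≈ 0.43087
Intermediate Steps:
t(V) = -6 + V
(11660 - 21913)/((-11606 - 1*12229) + t(c)) = (11660 - 21913)/((-11606 - 1*12229) + (-6 + 45)) = -10253/((-11606 - 12229) + 39) = -10253/(-23835 + 39) = -10253/(-23796) = -10253*(-1/23796) = 10253/23796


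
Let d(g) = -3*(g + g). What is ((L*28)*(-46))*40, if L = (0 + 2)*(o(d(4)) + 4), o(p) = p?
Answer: 2060800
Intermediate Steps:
d(g) = -6*g
L = -40 (L = (0 + 2)*(-6*4 + 4) = 2*(-24 + 4) = 2*(-20) = -40)
((L*28)*(-46))*40 = (-40*28*(-46))*40 = -1120*(-46)*40 = 51520*40 = 2060800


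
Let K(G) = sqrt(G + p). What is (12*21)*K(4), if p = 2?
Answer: 252*sqrt(6) ≈ 617.27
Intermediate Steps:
K(G) = sqrt(2 + G) (K(G) = sqrt(G + 2) = sqrt(2 + G))
(12*21)*K(4) = (12*21)*sqrt(2 + 4) = 252*sqrt(6)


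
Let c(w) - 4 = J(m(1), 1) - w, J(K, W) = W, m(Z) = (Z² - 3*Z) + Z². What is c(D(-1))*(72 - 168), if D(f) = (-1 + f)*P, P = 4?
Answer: -1248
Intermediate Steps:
m(Z) = -3*Z + 2*Z²
D(f) = -4 + 4*f (D(f) = (-1 + f)*4 = -4 + 4*f)
c(w) = 5 - w (c(w) = 4 + (1 - w) = 5 - w)
c(D(-1))*(72 - 168) = (5 - (-4 + 4*(-1)))*(72 - 168) = (5 - (-4 - 4))*(-96) = (5 - 1*(-8))*(-96) = (5 + 8)*(-96) = 13*(-96) = -1248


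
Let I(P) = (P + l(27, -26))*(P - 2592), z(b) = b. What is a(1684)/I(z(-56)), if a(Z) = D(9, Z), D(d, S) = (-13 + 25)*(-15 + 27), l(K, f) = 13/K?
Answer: 486/496169 ≈ 0.00097951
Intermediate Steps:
I(P) = (-2592 + P)*(13/27 + P) (I(P) = (P + 13/27)*(P - 2592) = (P + 13*(1/27))*(-2592 + P) = (P + 13/27)*(-2592 + P) = (13/27 + P)*(-2592 + P) = (-2592 + P)*(13/27 + P))
D(d, S) = 144 (D(d, S) = 12*12 = 144)
a(Z) = 144
a(1684)/I(z(-56)) = 144/(-1248 + (-56)**2 - 69971/27*(-56)) = 144/(-1248 + 3136 + 3918376/27) = 144/(3969352/27) = 144*(27/3969352) = 486/496169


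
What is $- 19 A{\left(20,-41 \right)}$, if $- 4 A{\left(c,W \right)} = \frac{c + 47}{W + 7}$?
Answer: $- \frac{1273}{136} \approx -9.3603$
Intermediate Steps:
$A{\left(c,W \right)} = - \frac{47 + c}{4 \left(7 + W\right)}$ ($A{\left(c,W \right)} = - \frac{\left(c + 47\right) \frac{1}{W + 7}}{4} = - \frac{\left(47 + c\right) \frac{1}{7 + W}}{4} = - \frac{\frac{1}{7 + W} \left(47 + c\right)}{4} = - \frac{47 + c}{4 \left(7 + W\right)}$)
$- 19 A{\left(20,-41 \right)} = - 19 \frac{-47 - 20}{4 \left(7 - 41\right)} = - 19 \frac{-47 - 20}{4 \left(-34\right)} = - 19 \cdot \frac{1}{4} \left(- \frac{1}{34}\right) \left(-67\right) = \left(-19\right) \frac{67}{136} = - \frac{1273}{136}$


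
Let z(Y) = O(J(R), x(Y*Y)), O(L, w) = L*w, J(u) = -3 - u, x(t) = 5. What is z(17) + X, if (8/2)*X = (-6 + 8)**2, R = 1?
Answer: -19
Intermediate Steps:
X = 1 (X = (-6 + 8)**2/4 = (1/4)*2**2 = (1/4)*4 = 1)
z(Y) = -20 (z(Y) = (-3 - 1*1)*5 = (-3 - 1)*5 = -4*5 = -20)
z(17) + X = -20 + 1 = -19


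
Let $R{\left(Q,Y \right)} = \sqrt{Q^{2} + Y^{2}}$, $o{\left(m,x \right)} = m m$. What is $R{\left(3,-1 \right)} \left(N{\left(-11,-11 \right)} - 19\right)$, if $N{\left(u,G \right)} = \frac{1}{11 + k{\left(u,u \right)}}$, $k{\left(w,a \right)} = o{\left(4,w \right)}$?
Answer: $- \frac{512 \sqrt{10}}{27} \approx -59.966$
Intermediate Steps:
$o{\left(m,x \right)} = m^{2}$
$k{\left(w,a \right)} = 16$ ($k{\left(w,a \right)} = 4^{2} = 16$)
$N{\left(u,G \right)} = \frac{1}{27}$ ($N{\left(u,G \right)} = \frac{1}{11 + 16} = \frac{1}{27}$)
$R{\left(3,-1 \right)} \left(N{\left(-11,-11 \right)} - 19\right) = \sqrt{3^{2} + \left(-1\right)^{2}} \left(\frac{1}{27} - 19\right) = \sqrt{9 + 1} \left(- \frac{512}{27}\right) = \sqrt{10} \left(- \frac{512}{27}\right) = - \frac{512 \sqrt{10}}{27}$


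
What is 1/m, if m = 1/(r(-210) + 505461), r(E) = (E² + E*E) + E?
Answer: 593451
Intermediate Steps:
r(E) = E + 2*E² (r(E) = (E² + E²) + E = 2*E² + E = E + 2*E²)
m = 1/593451 (m = 1/(-210*(1 + 2*(-210)) + 505461) = 1/(-210*(1 - 420) + 505461) = 1/(-210*(-419) + 505461) = 1/(87990 + 505461) = 1/593451 ≈ 1.6851e-6)
1/m = 1/(1/593451) = 593451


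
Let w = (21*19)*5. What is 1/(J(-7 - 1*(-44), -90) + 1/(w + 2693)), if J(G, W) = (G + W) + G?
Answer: -4688/75007 ≈ -0.062501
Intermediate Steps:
w = 1995 (w = 399*5 = 1995)
J(G, W) = W + 2*G
1/(J(-7 - 1*(-44), -90) + 1/(w + 2693)) = 1/((-90 + 2*(-7 - 1*(-44))) + 1/(1995 + 2693)) = 1/((-90 + 2*(-7 + 44)) + 1/4688) = 1/((-90 + 2*37) + 1/4688) = 1/((-90 + 74) + 1/4688) = 1/(-16 + 1/4688) = 1/(-75007/4688) = -4688/75007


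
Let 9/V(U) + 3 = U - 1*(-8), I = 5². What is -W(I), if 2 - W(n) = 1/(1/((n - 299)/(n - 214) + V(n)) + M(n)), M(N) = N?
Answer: -165823/84565 ≈ -1.9609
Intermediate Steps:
I = 25
V(U) = 9/(5 + U) (V(U) = 9/(-3 + (U - 1*(-8))) = 9/(-3 + (U + 8)) = 9/(-3 + (8 + U)) = 9/(5 + U))
W(n) = 2 - 1/(n + 1/(9/(5 + n) + (-299 + n)/(-214 + n))) (W(n) = 2 - 1/(1/((n - 299)/(n - 214) + 9/(5 + n)) + n) = 2 - 1/(1/((-299 + n)/(-214 + n) + 9/(5 + n)) + n) = 2 - 1/(1/(9/(5 + n) + (-299 + n)/(-214 + n)) + n) = 2 - 1/(n + 1/(9/(5 + n) + (-299 + n)/(-214 + n))))
-W(I) = -(1281 - 6975*25 - 569*25² + 2*25³)/(-1070 + 25³ - 3630*25 - 284*25²) = -(1281 - 174375 - 569*625 + 2*15625)/(-1070 + 15625 - 90750 - 284*625) = -(1281 - 174375 - 355625 + 31250)/(-1070 + 15625 - 90750 - 177500) = -(-497469)/(-253695) = -(-1)*(-497469)/253695 = -1*165823/84565 = -165823/84565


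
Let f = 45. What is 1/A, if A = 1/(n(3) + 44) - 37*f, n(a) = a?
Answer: -47/78254 ≈ -0.00060061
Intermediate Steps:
A = -78254/47 (A = 1/(3 + 44) - 37*45 = 1/47 - 1665 = -78254/47 ≈ -1665.0)
1/A = 1/(-78254/47) = -47/78254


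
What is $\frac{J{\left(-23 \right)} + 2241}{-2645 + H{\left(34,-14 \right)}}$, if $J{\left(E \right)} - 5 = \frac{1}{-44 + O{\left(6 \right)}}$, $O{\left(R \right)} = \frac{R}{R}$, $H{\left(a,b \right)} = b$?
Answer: $- \frac{96577}{114337} \approx -0.84467$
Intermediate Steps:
$O{\left(R \right)} = 1$
$J{\left(E \right)} = \frac{214}{43}$ ($J{\left(E \right)} = 5 + \frac{1}{-44 + 1} = 5 + \frac{1}{-43} = 5 - \frac{1}{43} = \frac{214}{43}$)
$\frac{J{\left(-23 \right)} + 2241}{-2645 + H{\left(34,-14 \right)}} = \frac{\frac{214}{43} + 2241}{-2645 - 14} = \frac{96577}{43 \left(-2659\right)} = \frac{96577}{43} \left(- \frac{1}{2659}\right) = - \frac{96577}{114337}$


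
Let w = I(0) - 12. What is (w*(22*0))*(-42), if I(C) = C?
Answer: 0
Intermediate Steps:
w = -12 (w = 0 - 12 = -12)
(w*(22*0))*(-42) = -264*0*(-42) = -12*0*(-42) = 0*(-42) = 0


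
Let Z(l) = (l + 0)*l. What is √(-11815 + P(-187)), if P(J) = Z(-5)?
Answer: 3*I*√1310 ≈ 108.58*I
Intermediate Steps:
Z(l) = l² (Z(l) = l*l = l²)
P(J) = 25 (P(J) = (-5)² = 25)
√(-11815 + P(-187)) = √(-11815 + 25) = √(-11790) = 3*I*√1310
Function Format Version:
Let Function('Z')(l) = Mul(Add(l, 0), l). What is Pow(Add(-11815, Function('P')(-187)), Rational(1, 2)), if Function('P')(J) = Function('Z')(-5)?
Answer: Mul(3, I, Pow(1310, Rational(1, 2))) ≈ Mul(108.58, I)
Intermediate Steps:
Function('Z')(l) = Pow(l, 2) (Function('Z')(l) = Mul(l, l) = Pow(l, 2))
Function('P')(J) = 25 (Function('P')(J) = Pow(-5, 2) = 25)
Pow(Add(-11815, Function('P')(-187)), Rational(1, 2)) = Pow(Add(-11815, 25), Rational(1, 2)) = Pow(-11790, Rational(1, 2)) = Mul(3, I, Pow(1310, Rational(1, 2)))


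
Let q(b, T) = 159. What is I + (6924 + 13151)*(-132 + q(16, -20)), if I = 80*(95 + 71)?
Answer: 555305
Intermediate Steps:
I = 13280 (I = 80*166 = 13280)
I + (6924 + 13151)*(-132 + q(16, -20)) = 13280 + (6924 + 13151)*(-132 + 159) = 13280 + 20075*27 = 13280 + 542025 = 555305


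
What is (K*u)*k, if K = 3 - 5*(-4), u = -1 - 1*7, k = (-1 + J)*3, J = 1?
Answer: 0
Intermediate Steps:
k = 0 (k = (-1 + 1)*3 = 0*3 = 0)
u = -8 (u = -1 - 7 = -8)
K = 23 (K = 3 + 20 = 23)
(K*u)*k = (23*(-8))*0 = -184*0 = 0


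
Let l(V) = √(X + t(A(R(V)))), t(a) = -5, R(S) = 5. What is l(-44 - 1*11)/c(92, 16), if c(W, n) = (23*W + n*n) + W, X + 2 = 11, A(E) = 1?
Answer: 1/1232 ≈ 0.00081169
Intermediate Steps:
X = 9 (X = -2 + 11 = 9)
c(W, n) = n² + 24*W (c(W, n) = (23*W + n²) + W = (n² + 23*W) + W = n² + 24*W)
l(V) = 2 (l(V) = √(9 - 5) = √4 = 2)
l(-44 - 1*11)/c(92, 16) = 2/(16² + 24*92) = 2/(256 + 2208) = 2/2464 = 2*(1/2464) = 1/1232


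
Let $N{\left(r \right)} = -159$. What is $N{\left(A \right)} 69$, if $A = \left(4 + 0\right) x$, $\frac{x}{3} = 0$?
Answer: $-10971$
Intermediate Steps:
$x = 0$ ($x = 3 \cdot 0 = 0$)
$A = 0$ ($A = \left(4 + 0\right) 0 = 4 \cdot 0 = 0$)
$N{\left(A \right)} 69 = \left(-159\right) 69 = -10971$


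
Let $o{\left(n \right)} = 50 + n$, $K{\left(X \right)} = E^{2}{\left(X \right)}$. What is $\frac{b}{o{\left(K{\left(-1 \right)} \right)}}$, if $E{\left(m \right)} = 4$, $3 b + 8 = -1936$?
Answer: $- \frac{108}{11} \approx -9.8182$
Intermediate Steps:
$b = -648$ ($b = - \frac{8}{3} + \frac{1}{3} \left(-1936\right) = - \frac{8}{3} - \frac{1936}{3} = -648$)
$K{\left(X \right)} = 16$ ($K{\left(X \right)} = 4^{2} = 16$)
$\frac{b}{o{\left(K{\left(-1 \right)} \right)}} = - \frac{648}{50 + 16} = - \frac{648}{66} = \left(-648\right) \frac{1}{66} = - \frac{108}{11}$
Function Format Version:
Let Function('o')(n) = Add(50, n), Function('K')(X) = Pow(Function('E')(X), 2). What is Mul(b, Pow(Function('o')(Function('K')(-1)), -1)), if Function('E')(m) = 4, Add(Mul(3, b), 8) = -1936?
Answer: Rational(-108, 11) ≈ -9.8182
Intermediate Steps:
b = -648 (b = Add(Rational(-8, 3), Mul(Rational(1, 3), -1936)) = Add(Rational(-8, 3), Rational(-1936, 3)) = -648)
Function('K')(X) = 16 (Function('K')(X) = Pow(4, 2) = 16)
Mul(b, Pow(Function('o')(Function('K')(-1)), -1)) = Mul(-648, Pow(Add(50, 16), -1)) = Mul(-648, Pow(66, -1)) = Mul(-648, Rational(1, 66)) = Rational(-108, 11)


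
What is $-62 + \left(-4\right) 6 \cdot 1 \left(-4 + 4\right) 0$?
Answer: $-62$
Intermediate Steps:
$-62 + \left(-4\right) 6 \cdot 1 \left(-4 + 4\right) 0 = -62 + \left(-24\right) 1 \cdot 0 \cdot 0 = -62 - 0 = -62 + 0 = -62$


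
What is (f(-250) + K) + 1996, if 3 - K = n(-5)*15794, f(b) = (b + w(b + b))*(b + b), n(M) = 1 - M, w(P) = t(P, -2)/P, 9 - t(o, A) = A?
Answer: 32246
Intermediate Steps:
t(o, A) = 9 - A
w(P) = 11/P (w(P) = (9 - 1*(-2))/P = (9 + 2)/P = 11/P)
f(b) = 2*b*(b + 11/(2*b)) (f(b) = (b + 11/(b + b))*(b + b) = (b + 11/((2*b)))*(2*b) = (b + 11*(1/(2*b)))*(2*b) = (b + 11/(2*b))*(2*b) = 2*b*(b + 11/(2*b)))
K = -94761 (K = 3 - (1 - 1*(-5))*15794 = 3 - (1 + 5)*15794 = 3 - 6*15794 = 3 - 1*94764 = 3 - 94764 = -94761)
(f(-250) + K) + 1996 = ((11 + 2*(-250)²) - 94761) + 1996 = ((11 + 2*62500) - 94761) + 1996 = ((11 + 125000) - 94761) + 1996 = (125011 - 94761) + 1996 = 30250 + 1996 = 32246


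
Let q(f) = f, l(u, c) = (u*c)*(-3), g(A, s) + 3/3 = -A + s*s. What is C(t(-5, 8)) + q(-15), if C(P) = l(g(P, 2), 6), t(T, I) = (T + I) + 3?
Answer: 39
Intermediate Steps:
g(A, s) = -1 + s**2 - A (g(A, s) = -1 + (-A + s*s) = -1 + (-A + s**2) = -1 + (s**2 - A) = -1 + s**2 - A)
l(u, c) = -3*c*u (l(u, c) = (c*u)*(-3) = -3*c*u)
t(T, I) = 3 + I + T (t(T, I) = (I + T) + 3 = 3 + I + T)
C(P) = -54 + 18*P (C(P) = -3*6*(-1 + 2**2 - P) = -3*6*(-1 + 4 - P) = -3*6*(3 - P) = -54 + 18*P)
C(t(-5, 8)) + q(-15) = (-54 + 18*(3 + 8 - 5)) - 15 = (-54 + 18*6) - 15 = (-54 + 108) - 15 = 54 - 15 = 39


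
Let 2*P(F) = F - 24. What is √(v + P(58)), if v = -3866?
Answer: I*√3849 ≈ 62.04*I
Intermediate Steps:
P(F) = -12 + F/2 (P(F) = (F - 24)/2 = (-24 + F)/2 = -12 + F/2)
√(v + P(58)) = √(-3866 + (-12 + (½)*58)) = √(-3866 + (-12 + 29)) = √(-3866 + 17) = √(-3849) = I*√3849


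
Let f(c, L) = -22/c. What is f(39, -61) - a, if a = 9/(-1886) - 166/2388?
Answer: -1194927/2439541 ≈ -0.48982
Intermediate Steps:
a = -41821/562971 (a = 9*(-1/1886) - 166*1/2388 = -9/1886 - 83/1194 = -41821/562971 ≈ -0.074286)
f(39, -61) - a = -22/39 - 1*(-41821/562971) = -22*1/39 + 41821/562971 = -22/39 + 41821/562971 = -1194927/2439541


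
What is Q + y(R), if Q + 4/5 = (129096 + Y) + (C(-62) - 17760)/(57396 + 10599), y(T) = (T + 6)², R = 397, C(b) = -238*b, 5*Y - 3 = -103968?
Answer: 3681401008/13599 ≈ 2.7071e+5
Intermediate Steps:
Y = -20793 (Y = ⅗ + (⅕)*(-103968) = ⅗ - 103968/5 = -20793)
y(T) = (6 + T)²
Q = 1472801017/13599 (Q = -⅘ + ((129096 - 20793) + (-238*(-62) - 17760)/(57396 + 10599)) = -⅘ + (108303 + (14756 - 17760)/67995) = -⅘ + (108303 - 3004*1/67995) = -⅘ + (108303 - 3004/67995) = -⅘ + 7364059481/67995 = 1472801017/13599 ≈ 1.0830e+5)
Q + y(R) = 1472801017/13599 + (6 + 397)² = 1472801017/13599 + 403² = 1472801017/13599 + 162409 = 3681401008/13599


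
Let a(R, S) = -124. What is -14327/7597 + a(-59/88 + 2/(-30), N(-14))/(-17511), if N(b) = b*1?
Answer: -249938069/133031067 ≈ -1.8788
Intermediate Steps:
N(b) = b
-14327/7597 + a(-59/88 + 2/(-30), N(-14))/(-17511) = -14327/7597 - 124/(-17511) = -14327*1/7597 - 124*(-1/17511) = -14327/7597 + 124/17511 = -249938069/133031067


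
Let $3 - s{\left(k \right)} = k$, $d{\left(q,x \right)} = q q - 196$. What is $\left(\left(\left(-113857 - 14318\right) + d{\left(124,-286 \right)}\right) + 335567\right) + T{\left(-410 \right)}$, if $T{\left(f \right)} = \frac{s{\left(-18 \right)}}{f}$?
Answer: $\frac{91254499}{410} \approx 2.2257 \cdot 10^{5}$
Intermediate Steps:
$d{\left(q,x \right)} = -196 + q^{2}$ ($d{\left(q,x \right)} = q^{2} - 196 = -196 + q^{2}$)
$s{\left(k \right)} = 3 - k$
$T{\left(f \right)} = \frac{21}{f}$ ($T{\left(f \right)} = \frac{3 - -18}{f} = \frac{3 + 18}{f} = \frac{21}{f}$)
$\left(\left(\left(-113857 - 14318\right) + d{\left(124,-286 \right)}\right) + 335567\right) + T{\left(-410 \right)} = \left(\left(\left(-113857 - 14318\right) - \left(196 - 124^{2}\right)\right) + 335567\right) + \frac{21}{-410} = \left(\left(-128175 + \left(-196 + 15376\right)\right) + 335567\right) + 21 \left(- \frac{1}{410}\right) = \left(\left(-128175 + 15180\right) + 335567\right) - \frac{21}{410} = \left(-112995 + 335567\right) - \frac{21}{410} = 222572 - \frac{21}{410} = \frac{91254499}{410}$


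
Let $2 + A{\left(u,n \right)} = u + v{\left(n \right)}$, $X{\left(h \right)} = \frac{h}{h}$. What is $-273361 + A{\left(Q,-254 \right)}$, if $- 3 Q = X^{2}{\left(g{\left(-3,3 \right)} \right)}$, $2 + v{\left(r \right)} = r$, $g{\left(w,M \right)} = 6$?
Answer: $- \frac{820858}{3} \approx -2.7362 \cdot 10^{5}$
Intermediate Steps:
$v{\left(r \right)} = -2 + r$
$X{\left(h \right)} = 1$
$Q = - \frac{1}{3}$ ($Q = - \frac{1^{2}}{3} = \left(- \frac{1}{3}\right) 1 = - \frac{1}{3} \approx -0.33333$)
$A{\left(u,n \right)} = -4 + n + u$ ($A{\left(u,n \right)} = -2 + \left(u + \left(-2 + n\right)\right) = -2 + \left(-2 + n + u\right) = -4 + n + u$)
$-273361 + A{\left(Q,-254 \right)} = -273361 - \frac{775}{3} = - \frac{820858}{3}$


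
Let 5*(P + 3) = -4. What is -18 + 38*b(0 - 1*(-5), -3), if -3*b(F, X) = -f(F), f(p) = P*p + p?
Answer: -586/3 ≈ -195.33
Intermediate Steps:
P = -19/5 (P = -3 + (⅕)*(-4) = -3 - ⅘ = -19/5 ≈ -3.8000)
f(p) = -14*p/5 (f(p) = -19*p/5 + p = -14*p/5)
b(F, X) = -14*F/15 (b(F, X) = -(-1)*(-14*F/5)/3 = -14*F/15)
-18 + 38*b(0 - 1*(-5), -3) = -18 + 38*(-14*(0 - 1*(-5))/15) = -18 + 38*(-14*(0 + 5)/15) = -18 + 38*(-14/15*5) = -18 + 38*(-14/3) = -18 - 532/3 = -586/3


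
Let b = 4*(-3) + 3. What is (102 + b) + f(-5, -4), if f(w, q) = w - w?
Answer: 93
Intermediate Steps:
f(w, q) = 0
b = -9 (b = -12 + 3 = -9)
(102 + b) + f(-5, -4) = (102 - 9) + 0 = 93 + 0 = 93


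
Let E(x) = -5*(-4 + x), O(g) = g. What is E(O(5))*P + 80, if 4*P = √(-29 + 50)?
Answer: 80 - 5*√21/4 ≈ 74.272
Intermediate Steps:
E(x) = 20 - 5*x
P = √21/4 (P = √(-29 + 50)/4 = √21/4 ≈ 1.1456)
E(O(5))*P + 80 = (20 - 5*5)*(√21/4) + 80 = (20 - 25)*(√21/4) + 80 = -5*√21/4 + 80 = 80 - 5*√21/4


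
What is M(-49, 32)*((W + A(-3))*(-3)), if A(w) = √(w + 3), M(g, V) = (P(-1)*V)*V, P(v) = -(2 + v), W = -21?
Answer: -64512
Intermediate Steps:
P(v) = -2 - v
M(g, V) = -V² (M(g, V) = ((-2 - 1*(-1))*V)*V = ((-2 + 1)*V)*V = (-V)*V = -V²)
A(w) = √(3 + w)
M(-49, 32)*((W + A(-3))*(-3)) = (-1*32²)*((-21 + √(3 - 3))*(-3)) = (-1*1024)*((-21 + √0)*(-3)) = -1024*(-21 + 0)*(-3) = -(-21504)*(-3) = -1024*63 = -64512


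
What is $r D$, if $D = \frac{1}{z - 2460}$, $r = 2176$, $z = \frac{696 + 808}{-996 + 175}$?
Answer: $- \frac{26272}{29723} \approx -0.88389$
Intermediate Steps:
$z = - \frac{1504}{821}$ ($z = \frac{1504}{-821} = 1504 \left(- \frac{1}{821}\right) = - \frac{1504}{821} \approx -1.8319$)
$D = - \frac{821}{2021164}$ ($D = \frac{1}{- \frac{1504}{821} - 2460} = \frac{1}{- \frac{2021164}{821}} = - \frac{821}{2021164} \approx -0.0004062$)
$r D = 2176 \left(- \frac{821}{2021164}\right) = - \frac{26272}{29723}$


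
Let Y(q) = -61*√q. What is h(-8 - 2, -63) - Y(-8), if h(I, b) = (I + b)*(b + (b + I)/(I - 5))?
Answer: 63656/15 + 122*I*√2 ≈ 4243.7 + 172.53*I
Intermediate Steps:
h(I, b) = (I + b)*(b + (I + b)/(-5 + I))
h(-8 - 2, -63) - Y(-8) = ((-8 - 2)² - 4*(-63)² + (-8 - 2)*(-63)² - 63*(-8 - 2)² - 3*(-8 - 2)*(-63))/(-5 + (-8 - 2)) - (-61)*√(-8) = ((-10)² - 4*3969 - 10*3969 - 63*(-10)² - 3*(-10)*(-63))/(-5 - 10) - (-61)*2*I*√2 = (100 - 15876 - 39690 - 63*100 - 1890)/(-15) - (-122)*I*√2 = -(100 - 15876 - 39690 - 6300 - 1890)/15 + 122*I*√2 = -1/15*(-63656) + 122*I*√2 = 63656/15 + 122*I*√2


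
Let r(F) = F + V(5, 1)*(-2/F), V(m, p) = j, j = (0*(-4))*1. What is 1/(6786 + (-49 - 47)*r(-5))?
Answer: 1/7266 ≈ 0.00013763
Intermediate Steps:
j = 0 (j = 0*1 = 0)
V(m, p) = 0
r(F) = F (r(F) = F + 0*(-2/F) = F + 0 = F)
1/(6786 + (-49 - 47)*r(-5)) = 1/(6786 + (-49 - 47)*(-5)) = 1/(6786 - 96*(-5)) = 1/(6786 + 480) = 1/7266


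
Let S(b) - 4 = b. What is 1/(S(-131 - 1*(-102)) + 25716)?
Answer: 1/25691 ≈ 3.8924e-5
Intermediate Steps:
S(b) = 4 + b
1/(S(-131 - 1*(-102)) + 25716) = 1/((4 + (-131 - 1*(-102))) + 25716) = 1/((4 + (-131 + 102)) + 25716) = 1/((4 - 29) + 25716) = 1/(-25 + 25716) = 1/25691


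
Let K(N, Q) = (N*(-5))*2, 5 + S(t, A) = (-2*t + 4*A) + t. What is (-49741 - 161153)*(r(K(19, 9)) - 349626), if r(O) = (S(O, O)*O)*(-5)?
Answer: 188934873144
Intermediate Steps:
S(t, A) = -5 - t + 4*A (S(t, A) = -5 + ((-2*t + 4*A) + t) = -5 + (-t + 4*A) = -5 - t + 4*A)
K(N, Q) = -10*N (K(N, Q) = -5*N*2 = -10*N)
r(O) = -5*O*(-5 + 3*O) (r(O) = ((-5 - O + 4*O)*O)*(-5) = ((-5 + 3*O)*O)*(-5) = (O*(-5 + 3*O))*(-5) = -5*O*(-5 + 3*O))
(-49741 - 161153)*(r(K(19, 9)) - 349626) = (-49741 - 161153)*(5*(-10*19)*(5 - (-30)*19) - 349626) = -210894*(5*(-190)*(5 - 3*(-190)) - 349626) = -210894*(5*(-190)*(5 + 570) - 349626) = -210894*(5*(-190)*575 - 349626) = -210894*(-546250 - 349626) = -210894*(-895876) = 188934873144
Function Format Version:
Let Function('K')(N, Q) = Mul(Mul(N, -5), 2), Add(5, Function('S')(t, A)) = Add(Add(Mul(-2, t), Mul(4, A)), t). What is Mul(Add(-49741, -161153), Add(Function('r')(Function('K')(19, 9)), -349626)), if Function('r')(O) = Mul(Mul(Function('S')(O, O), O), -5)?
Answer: 188934873144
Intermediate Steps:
Function('S')(t, A) = Add(-5, Mul(-1, t), Mul(4, A)) (Function('S')(t, A) = Add(-5, Add(Add(Mul(-2, t), Mul(4, A)), t)) = Add(-5, Add(Mul(-1, t), Mul(4, A))) = Add(-5, Mul(-1, t), Mul(4, A)))
Function('K')(N, Q) = Mul(-10, N) (Function('K')(N, Q) = Mul(Mul(-5, N), 2) = Mul(-10, N))
Function('r')(O) = Mul(-5, O, Add(-5, Mul(3, O))) (Function('r')(O) = Mul(Mul(Add(-5, Mul(-1, O), Mul(4, O)), O), -5) = Mul(Mul(Add(-5, Mul(3, O)), O), -5) = Mul(Mul(O, Add(-5, Mul(3, O))), -5) = Mul(-5, O, Add(-5, Mul(3, O))))
Mul(Add(-49741, -161153), Add(Function('r')(Function('K')(19, 9)), -349626)) = Mul(Add(-49741, -161153), Add(Mul(5, Mul(-10, 19), Add(5, Mul(-3, Mul(-10, 19)))), -349626)) = Mul(-210894, Add(Mul(5, -190, Add(5, Mul(-3, -190))), -349626)) = Mul(-210894, Add(Mul(5, -190, Add(5, 570)), -349626)) = Mul(-210894, Add(Mul(5, -190, 575), -349626)) = Mul(-210894, Add(-546250, -349626)) = Mul(-210894, -895876) = 188934873144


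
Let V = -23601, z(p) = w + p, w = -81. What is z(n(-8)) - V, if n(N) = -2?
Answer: 23518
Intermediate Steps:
z(p) = -81 + p
z(n(-8)) - V = (-81 - 2) - 1*(-23601) = -83 + 23601 = 23518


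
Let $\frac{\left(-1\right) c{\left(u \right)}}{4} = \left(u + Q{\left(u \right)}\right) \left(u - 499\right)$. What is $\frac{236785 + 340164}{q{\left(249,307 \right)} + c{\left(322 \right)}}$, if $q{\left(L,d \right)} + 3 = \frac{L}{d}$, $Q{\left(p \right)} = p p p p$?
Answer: $\frac{177123343}{2336657895120696} \approx 7.5802 \cdot 10^{-8}$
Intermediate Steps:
$Q{\left(p \right)} = p^{4}$ ($Q{\left(p \right)} = p^{2} p p = p^{3} p = p^{4}$)
$q{\left(L,d \right)} = -3 + \frac{L}{d}$
$c{\left(u \right)} = - 4 \left(-499 + u\right) \left(u + u^{4}\right)$ ($c{\left(u \right)} = - 4 \left(u + u^{4}\right) \left(u - 499\right) = - 4 \left(u + u^{4}\right) \left(-499 + u\right) = - 4 \left(-499 + u\right) \left(u + u^{4}\right)$)
$\frac{236785 + 340164}{q{\left(249,307 \right)} + c{\left(322 \right)}} = \frac{236785 + 340164}{\left(-3 + \frac{249}{307}\right) + 4 \cdot 322 \left(499 - 322 - 322^{4} + 499 \cdot 322^{3}\right)} = \frac{576949}{\left(-3 + 249 \cdot \frac{1}{307}\right) + 4 \cdot 322 \left(499 - 322 - 10750371856 + 499 \cdot 33386248\right)} = \frac{576949}{\left(-3 + \frac{249}{307}\right) + 4 \cdot 322 \left(499 - 322 - 10750371856 + 16659737752\right)} = \frac{576949}{- \frac{672}{307} + 4 \cdot 322 \cdot 5909366073} = \frac{576949}{- \frac{672}{307} + 7611263502024} = \frac{576949}{\frac{2336657895120696}{307}} = 576949 \cdot \frac{307}{2336657895120696} = \frac{177123343}{2336657895120696}$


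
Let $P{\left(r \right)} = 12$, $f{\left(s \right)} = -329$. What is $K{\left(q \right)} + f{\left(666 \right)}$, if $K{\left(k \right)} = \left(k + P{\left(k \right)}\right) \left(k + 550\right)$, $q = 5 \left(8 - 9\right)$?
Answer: $3486$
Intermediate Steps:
$q = -5$ ($q = 5 \left(-1\right) = -5$)
$K{\left(k \right)} = \left(12 + k\right) \left(550 + k\right)$ ($K{\left(k \right)} = \left(k + 12\right) \left(k + 550\right) = \left(12 + k\right) \left(550 + k\right)$)
$K{\left(q \right)} + f{\left(666 \right)} = \left(6600 + \left(-5\right)^{2} + 562 \left(-5\right)\right) - 329 = \left(6600 + 25 - 2810\right) - 329 = 3815 - 329 = 3486$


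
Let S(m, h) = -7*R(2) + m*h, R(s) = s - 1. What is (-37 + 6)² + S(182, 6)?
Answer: 2046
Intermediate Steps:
R(s) = -1 + s
S(m, h) = -7 + h*m (S(m, h) = -7*(-1 + 2) + m*h = -7*1 + h*m = -7 + h*m)
(-37 + 6)² + S(182, 6) = (-37 + 6)² + (-7 + 6*182) = (-31)² + (-7 + 1092) = 961 + 1085 = 2046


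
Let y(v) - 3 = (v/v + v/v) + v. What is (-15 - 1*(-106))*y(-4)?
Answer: 91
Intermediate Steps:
y(v) = 5 + v (y(v) = 3 + ((v/v + v/v) + v) = 3 + ((1 + 1) + v) = 3 + (2 + v) = 5 + v)
(-15 - 1*(-106))*y(-4) = (-15 - 1*(-106))*(5 - 4) = (-15 + 106)*1 = 91*1 = 91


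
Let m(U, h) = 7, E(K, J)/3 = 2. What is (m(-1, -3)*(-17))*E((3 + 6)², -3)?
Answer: -714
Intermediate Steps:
E(K, J) = 6 (E(K, J) = 3*2 = 6)
(m(-1, -3)*(-17))*E((3 + 6)², -3) = (7*(-17))*6 = -119*6 = -714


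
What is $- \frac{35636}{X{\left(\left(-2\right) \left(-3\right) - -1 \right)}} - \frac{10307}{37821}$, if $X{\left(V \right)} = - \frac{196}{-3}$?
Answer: $- \frac{144478130}{264747} \approx -545.72$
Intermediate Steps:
$X{\left(V \right)} = \frac{196}{3}$ ($X{\left(V \right)} = \left(-196\right) \left(- \frac{1}{3}\right) = \frac{196}{3}$)
$- \frac{35636}{X{\left(\left(-2\right) \left(-3\right) - -1 \right)}} - \frac{10307}{37821} = - \frac{35636}{\frac{196}{3}} - \frac{10307}{37821} = \left(-35636\right) \frac{3}{196} - \frac{10307}{37821} = - \frac{26727}{49} - \frac{10307}{37821} = - \frac{144478130}{264747}$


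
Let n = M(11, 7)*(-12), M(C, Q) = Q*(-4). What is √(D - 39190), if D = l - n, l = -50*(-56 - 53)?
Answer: 2*I*√8519 ≈ 184.6*I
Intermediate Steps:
M(C, Q) = -4*Q
n = 336 (n = -4*7*(-12) = -28*(-12) = 336)
l = 5450 (l = -50*(-109) = 5450)
D = 5114 (D = 5450 - 1*336 = 5450 - 336 = 5114)
√(D - 39190) = √(5114 - 39190) = √(-34076) = 2*I*√8519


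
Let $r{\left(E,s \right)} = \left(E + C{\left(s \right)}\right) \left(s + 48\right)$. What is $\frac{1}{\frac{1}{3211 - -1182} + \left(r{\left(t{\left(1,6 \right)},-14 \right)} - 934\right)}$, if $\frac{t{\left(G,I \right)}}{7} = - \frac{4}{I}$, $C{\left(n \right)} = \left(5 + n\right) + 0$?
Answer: $- \frac{13179}{18433025} \approx -0.00071497$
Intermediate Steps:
$C{\left(n \right)} = 5 + n$
$t{\left(G,I \right)} = - \frac{28}{I}$ ($t{\left(G,I \right)} = 7 \left(- \frac{4}{I}\right) = - \frac{28}{I}$)
$r{\left(E,s \right)} = \left(48 + s\right) \left(5 + E + s\right)$ ($r{\left(E,s \right)} = \left(E + \left(5 + s\right)\right) \left(s + 48\right) = \left(5 + E + s\right) \left(48 + s\right) = \left(48 + s\right) \left(5 + E + s\right)$)
$\frac{1}{\frac{1}{3211 - -1182} + \left(r{\left(t{\left(1,6 \right)},-14 \right)} - 934\right)} = \frac{1}{\frac{1}{3211 - -1182} - \left(1240 - - \frac{28}{6} \left(-14\right) - - \frac{1344}{6}\right)} = \frac{1}{\frac{1}{3211 + 1182} - \left(1240 - \left(-28\right) \frac{1}{6} \left(-14\right) - \left(-1344\right) \frac{1}{6}\right)} = \frac{1}{\frac{1}{4393} + \left(\left(240 + 196 + 48 \left(- \frac{14}{3}\right) - 742 - - \frac{196}{3}\right) - 934\right)} = \frac{1}{\frac{1}{4393} + \left(\left(240 + 196 - 224 - 742 + \frac{196}{3}\right) - 934\right)} = \frac{1}{\frac{1}{4393} - \frac{4196}{3}} = \frac{1}{- \frac{18433025}{13179}} = - \frac{13179}{18433025}$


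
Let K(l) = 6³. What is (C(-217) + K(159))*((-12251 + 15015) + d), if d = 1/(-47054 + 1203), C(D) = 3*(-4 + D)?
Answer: -56649276861/45851 ≈ -1.2355e+6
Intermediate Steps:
C(D) = -12 + 3*D
d = -1/45851 (d = 1/(-45851) = -1/45851 ≈ -2.1810e-5)
K(l) = 216
(C(-217) + K(159))*((-12251 + 15015) + d) = ((-12 + 3*(-217)) + 216)*((-12251 + 15015) - 1/45851) = ((-12 - 651) + 216)*(2764 - 1/45851) = (-663 + 216)*(126732163/45851) = -447*126732163/45851 = -56649276861/45851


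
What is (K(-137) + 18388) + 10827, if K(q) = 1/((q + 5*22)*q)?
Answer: 108066286/3699 ≈ 29215.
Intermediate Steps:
K(q) = 1/(q*(110 + q)) (K(q) = 1/((q + 110)*q) = 1/((110 + q)*q) = 1/(q*(110 + q)))
(K(-137) + 18388) + 10827 = (1/((-137)*(110 - 137)) + 18388) + 10827 = (-1/137/(-27) + 18388) + 10827 = (-1/137*(-1/27) + 18388) + 10827 = (1/3699 + 18388) + 10827 = 68017213/3699 + 10827 = 108066286/3699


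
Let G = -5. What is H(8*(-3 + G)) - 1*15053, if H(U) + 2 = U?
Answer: -15119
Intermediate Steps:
H(U) = -2 + U
H(8*(-3 + G)) - 1*15053 = (-2 + 8*(-3 - 5)) - 1*15053 = (-2 + 8*(-8)) - 15053 = (-2 - 64) - 15053 = -66 - 15053 = -15119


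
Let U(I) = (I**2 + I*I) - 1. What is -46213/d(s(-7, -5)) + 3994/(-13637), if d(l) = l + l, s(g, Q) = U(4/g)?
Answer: 30879991573/463658 ≈ 66601.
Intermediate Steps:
U(I) = -1 + 2*I**2 (U(I) = (I**2 + I**2) - 1 = 2*I**2 - 1 = -1 + 2*I**2)
s(g, Q) = -1 + 32/g**2 (s(g, Q) = -1 + 2*(4/g)**2 = -1 + 2*(16/g**2) = -1 + 32/g**2)
d(l) = 2*l
-46213/d(s(-7, -5)) + 3994/(-13637) = -46213*1/(2*(-1 + 32/(-7)**2)) + 3994/(-13637) = -46213*1/(2*(-1 + 32*(1/49))) + 3994*(-1/13637) = -46213*1/(2*(-1 + 32/49)) - 3994/13637 = -46213/(2*(-17/49)) - 3994/13637 = -46213/(-34/49) - 3994/13637 = -46213*(-49/34) - 3994/13637 = 2264437/34 - 3994/13637 = 30879991573/463658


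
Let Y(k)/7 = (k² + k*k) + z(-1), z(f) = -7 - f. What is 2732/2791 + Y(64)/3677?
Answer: 169975446/10262507 ≈ 16.563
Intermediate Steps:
Y(k) = -42 + 14*k² (Y(k) = 7*((k² + k*k) + (-7 - 1*(-1))) = 7*((k² + k²) + (-7 + 1)) = 7*(2*k² - 6) = 7*(-6 + 2*k²) = -42 + 14*k²)
2732/2791 + Y(64)/3677 = 2732/2791 + (-42 + 14*64²)/3677 = 2732*(1/2791) + (-42 + 14*4096)*(1/3677) = 2732/2791 + (-42 + 57344)*(1/3677) = 2732/2791 + 57302*(1/3677) = 2732/2791 + 57302/3677 = 169975446/10262507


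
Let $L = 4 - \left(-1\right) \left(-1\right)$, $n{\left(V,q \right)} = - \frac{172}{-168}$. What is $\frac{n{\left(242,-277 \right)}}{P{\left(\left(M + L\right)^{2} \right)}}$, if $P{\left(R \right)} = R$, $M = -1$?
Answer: $\frac{43}{168} \approx 0.25595$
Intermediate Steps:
$n{\left(V,q \right)} = \frac{43}{42}$ ($n{\left(V,q \right)} = \left(-172\right) \left(- \frac{1}{168}\right) = \frac{43}{42}$)
$L = 3$ ($L = 4 - 1 = 3$)
$\frac{n{\left(242,-277 \right)}}{P{\left(\left(M + L\right)^{2} \right)}} = \frac{43}{42 \left(-1 + 3\right)^{2}} = \frac{43}{42 \cdot 2^{2}} = \frac{43}{42 \cdot 4} = \frac{43}{42} \cdot \frac{1}{4} = \frac{43}{168}$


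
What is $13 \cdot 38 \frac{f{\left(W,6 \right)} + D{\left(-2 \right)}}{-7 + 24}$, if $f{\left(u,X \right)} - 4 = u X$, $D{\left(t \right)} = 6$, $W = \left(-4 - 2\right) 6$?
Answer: $- \frac{101764}{17} \approx -5986.1$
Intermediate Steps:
$W = -36$ ($W = \left(-6\right) 6 = -36$)
$f{\left(u,X \right)} = 4 + X u$ ($f{\left(u,X \right)} = 4 + u X = 4 + X u$)
$13 \cdot 38 \frac{f{\left(W,6 \right)} + D{\left(-2 \right)}}{-7 + 24} = 13 \cdot 38 \frac{\left(4 + 6 \left(-36\right)\right) + 6}{-7 + 24} = 494 \frac{\left(4 - 216\right) + 6}{17} = 494 \left(-212 + 6\right) \frac{1}{17} = 494 \left(\left(-206\right) \frac{1}{17}\right) = 494 \left(- \frac{206}{17}\right) = - \frac{101764}{17}$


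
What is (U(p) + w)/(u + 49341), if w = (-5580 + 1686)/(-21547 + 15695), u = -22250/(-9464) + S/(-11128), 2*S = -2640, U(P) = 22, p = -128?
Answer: 218044814/474691875461 ≈ 0.00045934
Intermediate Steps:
S = -1320 (S = (½)*(-2640) = -1320)
u = 1250435/506324 (u = -22250/(-9464) - 1320/(-11128) = -22250*(-1/9464) - 1320*(-1/11128) = 11125/4732 + 165/1391 = 1250435/506324 ≈ 2.4696)
w = 177/266 (w = -3894/(-5852) = -3894*(-1/5852) = 177/266 ≈ 0.66541)
(U(p) + w)/(u + 49341) = (22 + 177/266)/(1250435/506324 + 49341) = 6029/(266*(24983782919/506324)) = (6029/266)*(506324/24983782919) = 218044814/474691875461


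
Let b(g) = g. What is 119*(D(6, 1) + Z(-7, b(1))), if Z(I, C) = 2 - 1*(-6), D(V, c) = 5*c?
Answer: 1547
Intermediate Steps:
Z(I, C) = 8 (Z(I, C) = 2 + 6 = 8)
119*(D(6, 1) + Z(-7, b(1))) = 119*(5*1 + 8) = 119*(5 + 8) = 119*13 = 1547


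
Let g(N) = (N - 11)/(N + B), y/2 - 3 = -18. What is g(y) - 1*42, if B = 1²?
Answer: -1177/29 ≈ -40.586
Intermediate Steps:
y = -30 (y = 6 + 2*(-18) = 6 - 36 = -30)
B = 1
g(N) = (-11 + N)/(1 + N) (g(N) = (N - 11)/(N + 1) = (-11 + N)/(1 + N))
g(y) - 1*42 = (-11 - 30)/(1 - 30) - 1*42 = -41/(-29) - 42 = -1/29*(-41) - 42 = 41/29 - 42 = -1177/29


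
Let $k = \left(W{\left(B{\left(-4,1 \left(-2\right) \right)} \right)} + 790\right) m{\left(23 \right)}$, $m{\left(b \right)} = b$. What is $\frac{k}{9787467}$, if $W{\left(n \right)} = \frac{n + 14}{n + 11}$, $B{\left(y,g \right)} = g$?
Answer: $\frac{54602}{29362401} \approx 0.0018596$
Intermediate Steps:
$W{\left(n \right)} = \frac{14 + n}{11 + n}$
$k = \frac{54602}{3}$ ($k = \left(\frac{14 + 1 \left(-2\right)}{11 + 1 \left(-2\right)} + 790\right) 23 = \left(\frac{14 - 2}{11 - 2} + 790\right) 23 = \left(\frac{1}{9} \cdot 12 + 790\right) 23 = \left(\frac{4}{3} + 790\right) 23 = \frac{2374}{3} \cdot 23 = \frac{54602}{3} \approx 18201.0$)
$\frac{k}{9787467} = \frac{54602}{3 \cdot 9787467} = \frac{54602}{3} \cdot \frac{1}{9787467} = \frac{54602}{29362401}$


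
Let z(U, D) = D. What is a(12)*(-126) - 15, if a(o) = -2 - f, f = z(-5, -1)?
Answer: 111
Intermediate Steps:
f = -1
a(o) = -1 (a(o) = -2 - 1*(-1) = -2 + 1 = -1)
a(12)*(-126) - 15 = -1*(-126) - 15 = 126 - 15 = 111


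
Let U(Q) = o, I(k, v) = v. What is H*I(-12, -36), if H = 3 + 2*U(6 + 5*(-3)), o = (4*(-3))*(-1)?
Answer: -972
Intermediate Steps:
o = 12 (o = -12*(-1) = 12)
U(Q) = 12
H = 27 (H = 3 + 2*12 = 3 + 24 = 27)
H*I(-12, -36) = 27*(-36) = -972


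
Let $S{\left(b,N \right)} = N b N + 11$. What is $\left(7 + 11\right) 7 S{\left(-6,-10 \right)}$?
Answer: $-74214$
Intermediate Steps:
$S{\left(b,N \right)} = 11 + b N^{2}$ ($S{\left(b,N \right)} = b N^{2} + 11 = 11 + b N^{2}$)
$\left(7 + 11\right) 7 S{\left(-6,-10 \right)} = \left(7 + 11\right) 7 \left(11 - 6 \left(-10\right)^{2}\right) = 18 \cdot 7 \left(11 - 600\right) = 126 \left(11 - 600\right) = 126 \left(-589\right) = -74214$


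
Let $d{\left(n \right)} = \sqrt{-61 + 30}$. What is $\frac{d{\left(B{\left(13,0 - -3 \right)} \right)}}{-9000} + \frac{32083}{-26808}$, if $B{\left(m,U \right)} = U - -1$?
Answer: $- \frac{32083}{26808} - \frac{i \sqrt{31}}{9000} \approx -1.1968 - 0.00061864 i$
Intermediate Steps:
$B{\left(m,U \right)} = 1 + U$ ($B{\left(m,U \right)} = U + 1 = 1 + U$)
$d{\left(n \right)} = i \sqrt{31}$ ($d{\left(n \right)} = \sqrt{-31} = i \sqrt{31}$)
$\frac{d{\left(B{\left(13,0 - -3 \right)} \right)}}{-9000} + \frac{32083}{-26808} = \frac{i \sqrt{31}}{-9000} + \frac{32083}{-26808} = i \sqrt{31} \left(- \frac{1}{9000}\right) + 32083 \left(- \frac{1}{26808}\right) = - \frac{i \sqrt{31}}{9000} - \frac{32083}{26808} = - \frac{32083}{26808} - \frac{i \sqrt{31}}{9000}$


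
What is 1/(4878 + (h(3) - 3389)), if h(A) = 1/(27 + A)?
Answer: 30/44671 ≈ 0.00067158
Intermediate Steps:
1/(4878 + (h(3) - 3389)) = 1/(4878 + (1/(27 + 3) - 3389)) = 1/(4878 + (1/30 - 3389)) = 1/(4878 - 101669/30) = 1/(44671/30) = 30/44671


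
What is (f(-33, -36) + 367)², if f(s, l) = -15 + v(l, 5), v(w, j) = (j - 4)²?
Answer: 124609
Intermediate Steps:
v(w, j) = (-4 + j)²
f(s, l) = -14 (f(s, l) = -15 + (-4 + 5)² = -15 + 1² = -15 + 1 = -14)
(f(-33, -36) + 367)² = (-14 + 367)² = 353² = 124609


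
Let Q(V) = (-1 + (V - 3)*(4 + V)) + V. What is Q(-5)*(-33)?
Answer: -66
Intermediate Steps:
Q(V) = -1 + V + (-3 + V)*(4 + V) (Q(V) = (-1 + (-3 + V)*(4 + V)) + V = -1 + V + (-3 + V)*(4 + V))
Q(-5)*(-33) = (-13 + (-5)² + 2*(-5))*(-33) = (-13 + 25 - 10)*(-33) = 2*(-33) = -66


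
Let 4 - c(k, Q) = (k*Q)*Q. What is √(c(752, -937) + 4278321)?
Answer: I*√655954363 ≈ 25612.0*I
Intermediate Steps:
c(k, Q) = 4 - k*Q² (c(k, Q) = 4 - k*Q*Q = 4 - Q*k*Q = 4 - k*Q²)
√(c(752, -937) + 4278321) = √((4 - 1*752*(-937)²) + 4278321) = √((4 - 1*752*877969) + 4278321) = √((4 - 660232688) + 4278321) = √(-660232684 + 4278321) = √(-655954363) = I*√655954363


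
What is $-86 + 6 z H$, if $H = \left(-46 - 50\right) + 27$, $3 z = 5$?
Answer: $-776$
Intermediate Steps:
$z = \frac{5}{3}$ ($z = \frac{1}{3} \cdot 5 = \frac{5}{3} \approx 1.6667$)
$H = -69$ ($H = -96 + 27 = -69$)
$-86 + 6 z H = -86 + 6 \cdot \frac{5}{3} \left(-69\right) = -86 + 10 \left(-69\right) = -86 - 690 = -776$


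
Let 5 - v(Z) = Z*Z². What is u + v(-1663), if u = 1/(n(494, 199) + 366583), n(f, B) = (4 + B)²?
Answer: 1875493009435585/407792 ≈ 4.5991e+9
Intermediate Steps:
u = 1/407792 (u = 1/((4 + 199)² + 366583) = 1/(203² + 366583) = 1/(41209 + 366583) = 1/407792 ≈ 2.4522e-6)
v(Z) = 5 - Z³ (v(Z) = 5 - Z*Z² = 5 - Z³)
u + v(-1663) = 1/407792 + (5 - 1*(-1663)³) = 1/407792 + (5 - 1*(-4599141247)) = 1/407792 + (5 + 4599141247) = 1/407792 + 4599141252 = 1875493009435585/407792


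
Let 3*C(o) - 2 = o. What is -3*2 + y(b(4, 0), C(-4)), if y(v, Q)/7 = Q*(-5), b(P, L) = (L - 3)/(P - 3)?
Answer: 52/3 ≈ 17.333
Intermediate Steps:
C(o) = ⅔ + o/3
b(P, L) = (-3 + L)/(-3 + P)
y(v, Q) = -35*Q (y(v, Q) = 7*(Q*(-5)) = 7*(-5*Q) = -35*Q)
-3*2 + y(b(4, 0), C(-4)) = -3*2 - 35*(⅔ + (⅓)*(-4)) = -6 - 35*(⅔ - 4/3) = -6 - 35*(-⅔) = -6 + 70/3 = 52/3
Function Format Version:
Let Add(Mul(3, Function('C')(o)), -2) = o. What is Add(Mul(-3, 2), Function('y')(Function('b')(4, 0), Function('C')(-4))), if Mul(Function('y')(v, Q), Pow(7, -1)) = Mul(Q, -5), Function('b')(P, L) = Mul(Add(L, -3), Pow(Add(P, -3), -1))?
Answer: Rational(52, 3) ≈ 17.333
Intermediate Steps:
Function('C')(o) = Add(Rational(2, 3), Mul(Rational(1, 3), o))
Function('b')(P, L) = Mul(Pow(Add(-3, P), -1), Add(-3, L)) (Function('b')(P, L) = Mul(Add(-3, L), Pow(Add(-3, P), -1)) = Mul(Pow(Add(-3, P), -1), Add(-3, L)))
Function('y')(v, Q) = Mul(-35, Q) (Function('y')(v, Q) = Mul(7, Mul(Q, -5)) = Mul(7, Mul(-5, Q)) = Mul(-35, Q))
Add(Mul(-3, 2), Function('y')(Function('b')(4, 0), Function('C')(-4))) = Add(Mul(-3, 2), Mul(-35, Add(Rational(2, 3), Mul(Rational(1, 3), -4)))) = Add(-6, Mul(-35, Add(Rational(2, 3), Rational(-4, 3)))) = Add(-6, Mul(-35, Rational(-2, 3))) = Add(-6, Rational(70, 3)) = Rational(52, 3)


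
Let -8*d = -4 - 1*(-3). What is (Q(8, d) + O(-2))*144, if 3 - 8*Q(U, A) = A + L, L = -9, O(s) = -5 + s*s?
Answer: 279/4 ≈ 69.750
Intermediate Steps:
d = 1/8 (d = -(-4 - 1*(-3))/8 = -(-4 + 3)/8 = -1/8*(-1) = 1/8 ≈ 0.12500)
O(s) = -5 + s**2
Q(U, A) = 3/2 - A/8 (Q(U, A) = 3/8 - (A - 9)/8 = 3/8 - (-9 + A)/8 = 3/8 + (9/8 - A/8) = 3/2 - A/8)
(Q(8, d) + O(-2))*144 = ((3/2 - 1/8*1/8) + (-5 + (-2)**2))*144 = ((3/2 - 1/64) + (-5 + 4))*144 = (95/64 - 1)*144 = (31/64)*144 = 279/4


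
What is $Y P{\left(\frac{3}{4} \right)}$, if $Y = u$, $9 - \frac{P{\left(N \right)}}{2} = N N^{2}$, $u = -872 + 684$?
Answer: $- \frac{25803}{8} \approx -3225.4$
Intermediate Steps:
$u = -188$
$P{\left(N \right)} = 18 - 2 N^{3}$ ($P{\left(N \right)} = 18 - 2 N N^{2} = 18 - 2 N^{3}$)
$Y = -188$
$Y P{\left(\frac{3}{4} \right)} = - 188 \left(18 - 2 \left(\frac{3}{4}\right)^{3}\right) = - 188 \left(18 - \frac{27}{32}\right) = \left(-188\right) \frac{549}{32} = - \frac{25803}{8}$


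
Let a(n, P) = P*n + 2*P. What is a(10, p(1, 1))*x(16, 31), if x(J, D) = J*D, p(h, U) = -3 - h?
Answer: -23808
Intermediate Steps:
a(n, P) = 2*P + P*n
x(J, D) = D*J
a(10, p(1, 1))*x(16, 31) = ((-3 - 1*1)*(2 + 10))*(31*16) = ((-3 - 1)*12)*496 = -4*12*496 = -48*496 = -23808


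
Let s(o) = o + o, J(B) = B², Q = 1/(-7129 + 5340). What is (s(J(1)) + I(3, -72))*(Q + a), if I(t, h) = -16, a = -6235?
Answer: 156161824/1789 ≈ 87290.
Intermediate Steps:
Q = -1/1789 (Q = 1/(-1789) = -1/1789 ≈ -0.00055897)
s(o) = 2*o
(s(J(1)) + I(3, -72))*(Q + a) = (2*1² - 16)*(-1/1789 - 6235) = (2*1 - 16)*(-11154416/1789) = (2 - 16)*(-11154416/1789) = -14*(-11154416/1789) = 156161824/1789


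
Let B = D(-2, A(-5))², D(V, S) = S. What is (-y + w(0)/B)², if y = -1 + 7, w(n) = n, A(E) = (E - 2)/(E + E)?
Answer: 36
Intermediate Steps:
A(E) = (-2 + E)/(2*E) (A(E) = (-2 + E)/((2*E)) = (-2 + E)*(1/(2*E)) = (-2 + E)/(2*E))
y = 6
B = 49/100 (B = ((½)*(-2 - 5)/(-5))² = ((½)*(-⅕)*(-7))² = (7/10)² = 49/100 ≈ 0.49000)
(-y + w(0)/B)² = (-1*6 + 0/(49/100))² = (-6 + 0*(100/49))² = (-6 + 0)² = (-6)² = 36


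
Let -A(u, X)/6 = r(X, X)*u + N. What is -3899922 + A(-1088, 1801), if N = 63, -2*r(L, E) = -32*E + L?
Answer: 178332084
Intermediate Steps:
r(L, E) = 16*E - L/2 (r(L, E) = -(-32*E + L)/2 = -(L - 32*E)/2 = 16*E - L/2)
A(u, X) = -378 - 93*X*u (A(u, X) = -6*((16*X - X/2)*u + 63) = -6*((31*X/2)*u + 63) = -6*(31*X*u/2 + 63) = -6*(63 + 31*X*u/2) = -378 - 93*X*u)
-3899922 + A(-1088, 1801) = -3899922 + (-378 - 93*1801*(-1088)) = -3899922 + (-378 + 182232384) = -3899922 + 182232006 = 178332084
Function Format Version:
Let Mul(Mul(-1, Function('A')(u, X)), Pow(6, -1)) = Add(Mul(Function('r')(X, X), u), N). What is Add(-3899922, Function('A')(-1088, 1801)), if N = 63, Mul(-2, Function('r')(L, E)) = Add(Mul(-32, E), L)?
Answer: 178332084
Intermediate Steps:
Function('r')(L, E) = Add(Mul(16, E), Mul(Rational(-1, 2), L)) (Function('r')(L, E) = Mul(Rational(-1, 2), Add(Mul(-32, E), L)) = Mul(Rational(-1, 2), Add(L, Mul(-32, E))) = Add(Mul(16, E), Mul(Rational(-1, 2), L)))
Function('A')(u, X) = Add(-378, Mul(-93, X, u)) (Function('A')(u, X) = Mul(-6, Add(Mul(Add(Mul(16, X), Mul(Rational(-1, 2), X)), u), 63)) = Mul(-6, Add(Mul(Mul(Rational(31, 2), X), u), 63)) = Mul(-6, Add(Mul(Rational(31, 2), X, u), 63)) = Mul(-6, Add(63, Mul(Rational(31, 2), X, u))) = Add(-378, Mul(-93, X, u)))
Add(-3899922, Function('A')(-1088, 1801)) = Add(-3899922, Add(-378, Mul(-93, 1801, -1088))) = Add(-3899922, Add(-378, 182232384)) = Add(-3899922, 182232006) = 178332084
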